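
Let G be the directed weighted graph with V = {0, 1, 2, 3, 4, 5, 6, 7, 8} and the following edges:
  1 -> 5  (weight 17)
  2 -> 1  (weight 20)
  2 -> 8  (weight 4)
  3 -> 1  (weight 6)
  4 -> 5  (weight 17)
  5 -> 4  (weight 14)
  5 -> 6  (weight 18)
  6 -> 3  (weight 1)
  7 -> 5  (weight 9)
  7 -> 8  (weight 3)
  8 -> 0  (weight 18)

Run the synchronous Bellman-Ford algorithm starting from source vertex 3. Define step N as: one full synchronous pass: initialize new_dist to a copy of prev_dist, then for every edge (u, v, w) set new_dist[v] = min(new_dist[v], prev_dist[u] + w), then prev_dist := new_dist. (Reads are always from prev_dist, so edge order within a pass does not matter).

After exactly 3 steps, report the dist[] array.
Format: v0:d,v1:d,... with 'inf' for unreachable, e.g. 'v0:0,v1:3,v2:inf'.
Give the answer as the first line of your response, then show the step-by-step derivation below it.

v0:inf,v1:6,v2:inf,v3:0,v4:37,v5:23,v6:41,v7:inf,v8:inf

step 1: dist = v0:inf,v1:6,v2:inf,v3:0,v4:inf,v5:inf,v6:inf,v7:inf,v8:inf
step 2: dist = v0:inf,v1:6,v2:inf,v3:0,v4:inf,v5:23,v6:inf,v7:inf,v8:inf
step 3: dist = v0:inf,v1:6,v2:inf,v3:0,v4:37,v5:23,v6:41,v7:inf,v8:inf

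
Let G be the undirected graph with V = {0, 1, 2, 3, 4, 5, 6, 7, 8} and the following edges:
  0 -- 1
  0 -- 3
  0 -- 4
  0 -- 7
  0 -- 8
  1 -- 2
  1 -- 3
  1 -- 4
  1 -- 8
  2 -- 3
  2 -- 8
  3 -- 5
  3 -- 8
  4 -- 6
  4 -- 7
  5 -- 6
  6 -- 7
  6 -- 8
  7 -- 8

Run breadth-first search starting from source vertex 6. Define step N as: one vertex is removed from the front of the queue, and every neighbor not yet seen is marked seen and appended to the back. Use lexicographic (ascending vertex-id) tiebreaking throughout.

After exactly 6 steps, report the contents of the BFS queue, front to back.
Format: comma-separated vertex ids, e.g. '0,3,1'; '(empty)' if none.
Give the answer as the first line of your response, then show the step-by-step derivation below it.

1,3,2

step 1: dequeue 6; queue=[4,5,7,8]; order=6
step 2: dequeue 4; queue=[5,7,8,0,1]; order=6,4
step 3: dequeue 5; queue=[7,8,0,1,3]; order=6,4,5
step 4: dequeue 7; queue=[8,0,1,3]; order=6,4,5,7
step 5: dequeue 8; queue=[0,1,3,2]; order=6,4,5,7,8
step 6: dequeue 0; queue=[1,3,2]; order=6,4,5,7,8,0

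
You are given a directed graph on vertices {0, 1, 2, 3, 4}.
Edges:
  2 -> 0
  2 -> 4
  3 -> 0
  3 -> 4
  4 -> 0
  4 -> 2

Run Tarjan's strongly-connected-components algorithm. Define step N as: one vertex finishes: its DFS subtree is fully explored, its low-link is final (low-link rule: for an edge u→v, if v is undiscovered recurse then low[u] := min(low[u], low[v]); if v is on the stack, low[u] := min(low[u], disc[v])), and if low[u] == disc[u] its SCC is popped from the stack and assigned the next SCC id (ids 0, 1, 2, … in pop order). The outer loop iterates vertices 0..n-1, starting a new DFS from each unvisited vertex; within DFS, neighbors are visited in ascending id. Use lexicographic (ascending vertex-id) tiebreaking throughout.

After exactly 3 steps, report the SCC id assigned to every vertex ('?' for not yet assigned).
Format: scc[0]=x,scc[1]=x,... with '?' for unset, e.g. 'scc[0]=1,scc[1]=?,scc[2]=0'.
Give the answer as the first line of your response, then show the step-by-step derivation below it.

scc[0]=0,scc[1]=1,scc[2]=?,scc[3]=?,scc[4]=?

step 1: low=(low[0]=0,low[1]=?,low[2]=?,low[3]=?,low[4]=?); scc=(scc[0]=0,scc[1]=?,scc[2]=?,scc[3]=?,scc[4]=?)
step 2: low=(low[0]=0,low[1]=1,low[2]=?,low[3]=?,low[4]=?); scc=(scc[0]=0,scc[1]=1,scc[2]=?,scc[3]=?,scc[4]=?)
step 3: low=(low[0]=0,low[1]=1,low[2]=2,low[3]=?,low[4]=2); scc=(scc[0]=0,scc[1]=1,scc[2]=?,scc[3]=?,scc[4]=?)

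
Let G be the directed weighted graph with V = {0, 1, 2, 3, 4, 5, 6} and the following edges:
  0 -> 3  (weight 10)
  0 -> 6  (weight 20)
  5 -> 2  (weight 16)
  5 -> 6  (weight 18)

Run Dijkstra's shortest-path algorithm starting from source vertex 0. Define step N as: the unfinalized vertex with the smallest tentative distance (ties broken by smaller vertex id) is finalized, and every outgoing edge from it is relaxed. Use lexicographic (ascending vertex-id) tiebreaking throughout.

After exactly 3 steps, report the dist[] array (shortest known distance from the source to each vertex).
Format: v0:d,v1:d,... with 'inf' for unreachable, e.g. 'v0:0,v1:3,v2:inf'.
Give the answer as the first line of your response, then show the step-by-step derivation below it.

v0:0,v1:inf,v2:inf,v3:10,v4:inf,v5:inf,v6:20

step 1: dist = v0:0,v1:inf,v2:inf,v3:10,v4:inf,v5:inf,v6:20
step 2: dist = v0:0,v1:inf,v2:inf,v3:10,v4:inf,v5:inf,v6:20
step 3: dist = v0:0,v1:inf,v2:inf,v3:10,v4:inf,v5:inf,v6:20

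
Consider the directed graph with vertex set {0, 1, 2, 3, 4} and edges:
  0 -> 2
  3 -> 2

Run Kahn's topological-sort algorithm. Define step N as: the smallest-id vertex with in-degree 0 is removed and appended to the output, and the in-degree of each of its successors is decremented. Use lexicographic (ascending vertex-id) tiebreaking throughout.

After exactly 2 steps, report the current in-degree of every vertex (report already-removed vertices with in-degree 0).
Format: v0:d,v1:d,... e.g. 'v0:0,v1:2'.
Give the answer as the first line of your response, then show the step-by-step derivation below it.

v0:0,v1:0,v2:1,v3:0,v4:0

step 1: output 0; order=[0]; indeg=(0,0,1,0,0)
step 2: output 1; order=[0,1]; indeg=(0,0,1,0,0)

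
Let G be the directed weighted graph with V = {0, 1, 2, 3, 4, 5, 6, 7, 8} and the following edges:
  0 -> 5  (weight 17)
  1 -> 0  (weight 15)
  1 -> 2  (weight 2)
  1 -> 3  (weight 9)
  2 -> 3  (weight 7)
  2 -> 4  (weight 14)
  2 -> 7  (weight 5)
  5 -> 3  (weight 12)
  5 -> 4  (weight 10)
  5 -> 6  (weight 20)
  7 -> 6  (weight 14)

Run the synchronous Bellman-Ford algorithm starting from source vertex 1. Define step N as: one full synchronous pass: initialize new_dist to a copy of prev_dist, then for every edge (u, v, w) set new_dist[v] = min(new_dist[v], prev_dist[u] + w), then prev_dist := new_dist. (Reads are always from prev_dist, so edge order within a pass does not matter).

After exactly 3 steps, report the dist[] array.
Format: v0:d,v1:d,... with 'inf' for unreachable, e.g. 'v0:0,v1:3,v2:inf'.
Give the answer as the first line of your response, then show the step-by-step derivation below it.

v0:15,v1:0,v2:2,v3:9,v4:16,v5:32,v6:21,v7:7,v8:inf

step 1: dist = v0:15,v1:0,v2:2,v3:9,v4:inf,v5:inf,v6:inf,v7:inf,v8:inf
step 2: dist = v0:15,v1:0,v2:2,v3:9,v4:16,v5:32,v6:inf,v7:7,v8:inf
step 3: dist = v0:15,v1:0,v2:2,v3:9,v4:16,v5:32,v6:21,v7:7,v8:inf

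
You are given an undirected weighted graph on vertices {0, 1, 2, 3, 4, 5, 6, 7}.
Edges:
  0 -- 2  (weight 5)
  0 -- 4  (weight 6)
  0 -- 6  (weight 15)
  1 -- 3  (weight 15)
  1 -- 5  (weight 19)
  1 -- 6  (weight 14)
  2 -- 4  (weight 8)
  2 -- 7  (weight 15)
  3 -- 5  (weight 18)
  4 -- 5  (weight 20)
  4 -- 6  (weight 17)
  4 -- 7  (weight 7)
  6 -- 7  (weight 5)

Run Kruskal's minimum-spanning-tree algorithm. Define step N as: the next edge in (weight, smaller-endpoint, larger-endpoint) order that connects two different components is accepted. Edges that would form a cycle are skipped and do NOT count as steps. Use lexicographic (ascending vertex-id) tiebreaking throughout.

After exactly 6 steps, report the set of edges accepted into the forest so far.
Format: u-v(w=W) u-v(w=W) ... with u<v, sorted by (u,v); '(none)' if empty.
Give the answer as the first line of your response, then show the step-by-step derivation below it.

0-2(w=5) 0-4(w=6) 1-3(w=15) 1-6(w=14) 4-7(w=7) 6-7(w=5)

step 1: add edge 0-2 (w=5); MST = {0-2(w=5)}
step 2: add edge 6-7 (w=5); MST = {0-2(w=5) 6-7(w=5)}
step 3: add edge 0-4 (w=6); MST = {0-2(w=5) 0-4(w=6) 6-7(w=5)}
step 4: add edge 4-7 (w=7); MST = {0-2(w=5) 0-4(w=6) 4-7(w=7) 6-7(w=5)}
step 5: add edge 1-6 (w=14); MST = {0-2(w=5) 0-4(w=6) 1-6(w=14) 4-7(w=7) 6-7(w=5)}
step 6: add edge 1-3 (w=15); MST = {0-2(w=5) 0-4(w=6) 1-3(w=15) 1-6(w=14) 4-7(w=7) 6-7(w=5)}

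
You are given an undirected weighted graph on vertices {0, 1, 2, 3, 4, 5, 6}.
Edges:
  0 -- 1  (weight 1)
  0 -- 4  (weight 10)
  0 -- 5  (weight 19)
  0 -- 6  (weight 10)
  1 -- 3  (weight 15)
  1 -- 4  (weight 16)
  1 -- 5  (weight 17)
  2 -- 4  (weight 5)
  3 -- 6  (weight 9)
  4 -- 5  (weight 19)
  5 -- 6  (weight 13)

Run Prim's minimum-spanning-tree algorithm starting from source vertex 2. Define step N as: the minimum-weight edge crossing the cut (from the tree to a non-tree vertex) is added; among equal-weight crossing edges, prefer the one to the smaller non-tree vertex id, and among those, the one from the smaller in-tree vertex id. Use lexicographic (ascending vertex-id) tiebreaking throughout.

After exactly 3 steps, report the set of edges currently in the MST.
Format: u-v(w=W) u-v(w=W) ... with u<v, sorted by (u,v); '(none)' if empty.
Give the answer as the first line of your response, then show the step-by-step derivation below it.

0-1(w=1) 0-4(w=10) 2-4(w=5)

step 1: add edge 2-4 (w=5); MST = {2-4(w=5)}
step 2: add edge 0-4 (w=10); MST = {0-4(w=10) 2-4(w=5)}
step 3: add edge 0-1 (w=1); MST = {0-1(w=1) 0-4(w=10) 2-4(w=5)}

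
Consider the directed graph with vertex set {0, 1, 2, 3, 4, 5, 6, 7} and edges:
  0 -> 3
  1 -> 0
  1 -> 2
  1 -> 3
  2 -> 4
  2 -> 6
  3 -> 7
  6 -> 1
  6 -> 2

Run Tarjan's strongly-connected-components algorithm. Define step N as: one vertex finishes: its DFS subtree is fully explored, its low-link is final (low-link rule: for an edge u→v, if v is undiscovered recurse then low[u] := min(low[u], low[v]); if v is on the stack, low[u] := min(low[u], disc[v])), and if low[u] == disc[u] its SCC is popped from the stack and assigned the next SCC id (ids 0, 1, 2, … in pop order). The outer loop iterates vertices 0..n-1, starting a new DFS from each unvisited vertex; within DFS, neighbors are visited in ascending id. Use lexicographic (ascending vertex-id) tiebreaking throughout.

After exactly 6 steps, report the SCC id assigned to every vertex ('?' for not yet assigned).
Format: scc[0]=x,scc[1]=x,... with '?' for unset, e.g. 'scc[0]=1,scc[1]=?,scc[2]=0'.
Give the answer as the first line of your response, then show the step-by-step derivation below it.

scc[0]=2,scc[1]=?,scc[2]=?,scc[3]=1,scc[4]=3,scc[5]=?,scc[6]=?,scc[7]=0

step 1: low=(low[0]=0,low[1]=?,low[2]=?,low[3]=1,low[4]=?,low[5]=?,low[6]=?,low[7]=2); scc=(scc[0]=?,scc[1]=?,scc[2]=?,scc[3]=?,scc[4]=?,scc[5]=?,scc[6]=?,scc[7]=0)
step 2: low=(low[0]=0,low[1]=?,low[2]=?,low[3]=1,low[4]=?,low[5]=?,low[6]=?,low[7]=2); scc=(scc[0]=?,scc[1]=?,scc[2]=?,scc[3]=1,scc[4]=?,scc[5]=?,scc[6]=?,scc[7]=0)
step 3: low=(low[0]=0,low[1]=?,low[2]=?,low[3]=1,low[4]=?,low[5]=?,low[6]=?,low[7]=2); scc=(scc[0]=2,scc[1]=?,scc[2]=?,scc[3]=1,scc[4]=?,scc[5]=?,scc[6]=?,scc[7]=0)
step 4: low=(low[0]=0,low[1]=3,low[2]=4,low[3]=1,low[4]=5,low[5]=?,low[6]=?,low[7]=2); scc=(scc[0]=2,scc[1]=?,scc[2]=?,scc[3]=1,scc[4]=3,scc[5]=?,scc[6]=?,scc[7]=0)
step 5: low=(low[0]=0,low[1]=3,low[2]=4,low[3]=1,low[4]=5,low[5]=?,low[6]=3,low[7]=2); scc=(scc[0]=2,scc[1]=?,scc[2]=?,scc[3]=1,scc[4]=3,scc[5]=?,scc[6]=?,scc[7]=0)
step 6: low=(low[0]=0,low[1]=3,low[2]=3,low[3]=1,low[4]=5,low[5]=?,low[6]=3,low[7]=2); scc=(scc[0]=2,scc[1]=?,scc[2]=?,scc[3]=1,scc[4]=3,scc[5]=?,scc[6]=?,scc[7]=0)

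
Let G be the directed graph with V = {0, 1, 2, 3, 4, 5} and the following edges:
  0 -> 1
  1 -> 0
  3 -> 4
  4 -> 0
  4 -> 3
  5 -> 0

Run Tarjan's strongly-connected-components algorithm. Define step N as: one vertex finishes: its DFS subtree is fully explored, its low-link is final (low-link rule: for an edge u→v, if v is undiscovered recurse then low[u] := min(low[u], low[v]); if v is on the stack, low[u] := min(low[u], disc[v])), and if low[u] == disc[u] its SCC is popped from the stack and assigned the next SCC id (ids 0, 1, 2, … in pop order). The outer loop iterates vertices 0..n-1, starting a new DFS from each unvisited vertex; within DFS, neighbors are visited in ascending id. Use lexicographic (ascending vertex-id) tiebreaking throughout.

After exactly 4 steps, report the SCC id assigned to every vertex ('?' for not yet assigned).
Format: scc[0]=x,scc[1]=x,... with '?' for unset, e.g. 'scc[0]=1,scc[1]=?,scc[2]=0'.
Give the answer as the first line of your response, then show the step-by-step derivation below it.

scc[0]=0,scc[1]=0,scc[2]=1,scc[3]=?,scc[4]=?,scc[5]=?

step 1: low=(low[0]=0,low[1]=0,low[2]=?,low[3]=?,low[4]=?,low[5]=?); scc=(scc[0]=?,scc[1]=?,scc[2]=?,scc[3]=?,scc[4]=?,scc[5]=?)
step 2: low=(low[0]=0,low[1]=0,low[2]=?,low[3]=?,low[4]=?,low[5]=?); scc=(scc[0]=0,scc[1]=0,scc[2]=?,scc[3]=?,scc[4]=?,scc[5]=?)
step 3: low=(low[0]=0,low[1]=0,low[2]=2,low[3]=?,low[4]=?,low[5]=?); scc=(scc[0]=0,scc[1]=0,scc[2]=1,scc[3]=?,scc[4]=?,scc[5]=?)
step 4: low=(low[0]=0,low[1]=0,low[2]=2,low[3]=3,low[4]=3,low[5]=?); scc=(scc[0]=0,scc[1]=0,scc[2]=1,scc[3]=?,scc[4]=?,scc[5]=?)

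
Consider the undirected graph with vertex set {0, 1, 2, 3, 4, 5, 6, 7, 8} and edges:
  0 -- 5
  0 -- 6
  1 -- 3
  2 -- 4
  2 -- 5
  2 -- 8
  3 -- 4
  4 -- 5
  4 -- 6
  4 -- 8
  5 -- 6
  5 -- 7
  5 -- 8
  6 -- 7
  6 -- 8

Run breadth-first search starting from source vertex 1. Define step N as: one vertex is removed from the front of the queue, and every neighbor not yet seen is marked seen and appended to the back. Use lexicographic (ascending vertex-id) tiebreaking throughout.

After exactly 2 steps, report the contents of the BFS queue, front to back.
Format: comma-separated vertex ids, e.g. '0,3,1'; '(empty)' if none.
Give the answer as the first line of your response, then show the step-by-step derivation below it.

4

step 1: dequeue 1; queue=[3]; order=1
step 2: dequeue 3; queue=[4]; order=1,3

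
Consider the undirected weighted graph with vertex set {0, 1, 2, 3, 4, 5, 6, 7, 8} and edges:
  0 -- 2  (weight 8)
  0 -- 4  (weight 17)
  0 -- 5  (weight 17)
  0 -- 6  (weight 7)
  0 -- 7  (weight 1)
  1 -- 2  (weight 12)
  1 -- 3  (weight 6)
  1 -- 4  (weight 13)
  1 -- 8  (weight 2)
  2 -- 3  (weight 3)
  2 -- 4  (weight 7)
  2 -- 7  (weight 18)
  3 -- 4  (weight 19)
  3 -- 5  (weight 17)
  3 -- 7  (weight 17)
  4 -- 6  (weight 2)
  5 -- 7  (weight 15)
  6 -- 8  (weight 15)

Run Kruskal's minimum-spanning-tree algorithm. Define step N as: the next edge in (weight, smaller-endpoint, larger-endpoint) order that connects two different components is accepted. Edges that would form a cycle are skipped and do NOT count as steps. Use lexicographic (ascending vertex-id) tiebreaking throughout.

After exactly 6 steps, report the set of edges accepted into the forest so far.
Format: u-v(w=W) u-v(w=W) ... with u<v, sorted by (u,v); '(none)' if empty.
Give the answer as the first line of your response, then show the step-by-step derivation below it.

0-6(w=7) 0-7(w=1) 1-3(w=6) 1-8(w=2) 2-3(w=3) 4-6(w=2)

step 1: add edge 0-7 (w=1); MST = {0-7(w=1)}
step 2: add edge 1-8 (w=2); MST = {0-7(w=1) 1-8(w=2)}
step 3: add edge 4-6 (w=2); MST = {0-7(w=1) 1-8(w=2) 4-6(w=2)}
step 4: add edge 2-3 (w=3); MST = {0-7(w=1) 1-8(w=2) 2-3(w=3) 4-6(w=2)}
step 5: add edge 1-3 (w=6); MST = {0-7(w=1) 1-3(w=6) 1-8(w=2) 2-3(w=3) 4-6(w=2)}
step 6: add edge 0-6 (w=7); MST = {0-6(w=7) 0-7(w=1) 1-3(w=6) 1-8(w=2) 2-3(w=3) 4-6(w=2)}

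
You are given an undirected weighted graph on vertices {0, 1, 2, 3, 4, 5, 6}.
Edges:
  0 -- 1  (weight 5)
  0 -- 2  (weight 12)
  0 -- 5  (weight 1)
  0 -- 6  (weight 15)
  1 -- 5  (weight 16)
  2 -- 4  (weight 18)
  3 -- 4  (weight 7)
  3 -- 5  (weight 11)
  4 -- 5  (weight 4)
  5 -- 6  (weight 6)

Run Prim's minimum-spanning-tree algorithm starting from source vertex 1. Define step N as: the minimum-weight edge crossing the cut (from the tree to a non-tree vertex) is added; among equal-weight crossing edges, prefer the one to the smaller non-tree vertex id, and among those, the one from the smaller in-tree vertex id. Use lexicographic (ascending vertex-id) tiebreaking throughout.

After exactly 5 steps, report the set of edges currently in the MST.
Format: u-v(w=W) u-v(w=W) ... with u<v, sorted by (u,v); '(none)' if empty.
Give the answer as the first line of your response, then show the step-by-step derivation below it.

0-1(w=5) 0-5(w=1) 3-4(w=7) 4-5(w=4) 5-6(w=6)

step 1: add edge 0-1 (w=5); MST = {0-1(w=5)}
step 2: add edge 0-5 (w=1); MST = {0-1(w=5) 0-5(w=1)}
step 3: add edge 4-5 (w=4); MST = {0-1(w=5) 0-5(w=1) 4-5(w=4)}
step 4: add edge 5-6 (w=6); MST = {0-1(w=5) 0-5(w=1) 4-5(w=4) 5-6(w=6)}
step 5: add edge 3-4 (w=7); MST = {0-1(w=5) 0-5(w=1) 3-4(w=7) 4-5(w=4) 5-6(w=6)}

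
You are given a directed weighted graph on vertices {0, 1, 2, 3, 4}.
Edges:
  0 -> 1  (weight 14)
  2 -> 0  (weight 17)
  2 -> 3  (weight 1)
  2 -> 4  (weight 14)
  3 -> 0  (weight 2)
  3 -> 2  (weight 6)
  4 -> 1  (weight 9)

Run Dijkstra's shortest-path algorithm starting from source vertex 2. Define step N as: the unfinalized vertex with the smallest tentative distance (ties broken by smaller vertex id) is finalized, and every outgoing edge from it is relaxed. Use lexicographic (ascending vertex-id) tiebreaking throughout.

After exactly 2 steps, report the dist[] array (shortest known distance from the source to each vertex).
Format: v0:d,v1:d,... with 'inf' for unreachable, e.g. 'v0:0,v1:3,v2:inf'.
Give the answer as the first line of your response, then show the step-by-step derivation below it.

v0:3,v1:inf,v2:0,v3:1,v4:14

step 1: dist = v0:17,v1:inf,v2:0,v3:1,v4:14
step 2: dist = v0:3,v1:inf,v2:0,v3:1,v4:14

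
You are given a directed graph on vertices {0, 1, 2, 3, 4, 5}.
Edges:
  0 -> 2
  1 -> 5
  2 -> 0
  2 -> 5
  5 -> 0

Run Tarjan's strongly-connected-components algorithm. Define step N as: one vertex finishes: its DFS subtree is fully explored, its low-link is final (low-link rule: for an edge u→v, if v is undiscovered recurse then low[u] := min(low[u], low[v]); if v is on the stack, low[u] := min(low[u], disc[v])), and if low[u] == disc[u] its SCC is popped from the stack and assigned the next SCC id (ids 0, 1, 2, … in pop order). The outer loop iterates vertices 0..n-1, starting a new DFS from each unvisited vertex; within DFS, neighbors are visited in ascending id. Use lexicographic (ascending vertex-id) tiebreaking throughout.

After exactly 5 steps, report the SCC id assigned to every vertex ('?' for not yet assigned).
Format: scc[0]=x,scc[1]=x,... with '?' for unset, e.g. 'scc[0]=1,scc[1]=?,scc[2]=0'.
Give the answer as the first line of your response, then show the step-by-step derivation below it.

scc[0]=0,scc[1]=1,scc[2]=0,scc[3]=2,scc[4]=?,scc[5]=0

step 1: low=(low[0]=0,low[1]=?,low[2]=0,low[3]=?,low[4]=?,low[5]=0); scc=(scc[0]=?,scc[1]=?,scc[2]=?,scc[3]=?,scc[4]=?,scc[5]=?)
step 2: low=(low[0]=0,low[1]=?,low[2]=0,low[3]=?,low[4]=?,low[5]=0); scc=(scc[0]=?,scc[1]=?,scc[2]=?,scc[3]=?,scc[4]=?,scc[5]=?)
step 3: low=(low[0]=0,low[1]=?,low[2]=0,low[3]=?,low[4]=?,low[5]=0); scc=(scc[0]=0,scc[1]=?,scc[2]=0,scc[3]=?,scc[4]=?,scc[5]=0)
step 4: low=(low[0]=0,low[1]=3,low[2]=0,low[3]=?,low[4]=?,low[5]=0); scc=(scc[0]=0,scc[1]=1,scc[2]=0,scc[3]=?,scc[4]=?,scc[5]=0)
step 5: low=(low[0]=0,low[1]=3,low[2]=0,low[3]=4,low[4]=?,low[5]=0); scc=(scc[0]=0,scc[1]=1,scc[2]=0,scc[3]=2,scc[4]=?,scc[5]=0)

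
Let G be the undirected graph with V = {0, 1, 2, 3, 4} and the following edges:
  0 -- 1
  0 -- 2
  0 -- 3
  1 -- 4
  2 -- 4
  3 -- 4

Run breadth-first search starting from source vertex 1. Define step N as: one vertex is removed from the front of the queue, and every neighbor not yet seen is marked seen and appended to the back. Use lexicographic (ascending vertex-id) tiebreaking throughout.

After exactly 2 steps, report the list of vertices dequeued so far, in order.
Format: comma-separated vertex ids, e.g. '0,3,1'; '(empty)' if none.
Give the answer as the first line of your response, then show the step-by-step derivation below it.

1,0

step 1: dequeue 1; queue=[0,4]; order=1
step 2: dequeue 0; queue=[4,2,3]; order=1,0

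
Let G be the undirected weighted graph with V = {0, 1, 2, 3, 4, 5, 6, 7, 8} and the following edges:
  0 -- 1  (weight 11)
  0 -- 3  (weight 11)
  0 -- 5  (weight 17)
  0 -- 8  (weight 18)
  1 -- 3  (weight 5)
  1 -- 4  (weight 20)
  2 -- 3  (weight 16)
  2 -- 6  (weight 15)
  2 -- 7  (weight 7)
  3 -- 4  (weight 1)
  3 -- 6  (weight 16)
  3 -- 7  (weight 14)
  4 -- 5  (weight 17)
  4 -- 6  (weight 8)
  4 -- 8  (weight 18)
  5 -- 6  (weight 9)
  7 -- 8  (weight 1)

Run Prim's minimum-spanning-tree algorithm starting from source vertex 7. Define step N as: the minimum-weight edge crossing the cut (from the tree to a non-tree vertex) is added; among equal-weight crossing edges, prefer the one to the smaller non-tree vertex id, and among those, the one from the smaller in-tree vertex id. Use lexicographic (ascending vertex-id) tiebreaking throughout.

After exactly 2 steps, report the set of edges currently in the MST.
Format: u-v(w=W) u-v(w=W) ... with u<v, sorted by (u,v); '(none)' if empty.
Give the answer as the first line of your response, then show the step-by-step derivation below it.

2-7(w=7) 7-8(w=1)

step 1: add edge 7-8 (w=1); MST = {7-8(w=1)}
step 2: add edge 2-7 (w=7); MST = {2-7(w=7) 7-8(w=1)}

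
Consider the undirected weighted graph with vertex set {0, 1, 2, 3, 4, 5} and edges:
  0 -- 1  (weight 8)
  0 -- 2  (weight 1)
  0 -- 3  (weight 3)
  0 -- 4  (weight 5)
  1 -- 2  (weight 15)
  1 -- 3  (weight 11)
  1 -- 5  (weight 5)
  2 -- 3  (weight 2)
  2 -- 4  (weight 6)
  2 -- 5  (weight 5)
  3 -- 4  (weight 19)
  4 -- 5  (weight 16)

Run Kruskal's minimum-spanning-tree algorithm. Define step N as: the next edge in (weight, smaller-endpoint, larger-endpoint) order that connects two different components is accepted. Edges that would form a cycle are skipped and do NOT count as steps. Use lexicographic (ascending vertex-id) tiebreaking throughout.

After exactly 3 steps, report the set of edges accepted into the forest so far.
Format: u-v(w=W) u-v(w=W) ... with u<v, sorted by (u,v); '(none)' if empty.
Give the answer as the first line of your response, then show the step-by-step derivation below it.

0-2(w=1) 0-4(w=5) 2-3(w=2)

step 1: add edge 0-2 (w=1); MST = {0-2(w=1)}
step 2: add edge 2-3 (w=2); MST = {0-2(w=1) 2-3(w=2)}
step 3: add edge 0-4 (w=5); MST = {0-2(w=1) 0-4(w=5) 2-3(w=2)}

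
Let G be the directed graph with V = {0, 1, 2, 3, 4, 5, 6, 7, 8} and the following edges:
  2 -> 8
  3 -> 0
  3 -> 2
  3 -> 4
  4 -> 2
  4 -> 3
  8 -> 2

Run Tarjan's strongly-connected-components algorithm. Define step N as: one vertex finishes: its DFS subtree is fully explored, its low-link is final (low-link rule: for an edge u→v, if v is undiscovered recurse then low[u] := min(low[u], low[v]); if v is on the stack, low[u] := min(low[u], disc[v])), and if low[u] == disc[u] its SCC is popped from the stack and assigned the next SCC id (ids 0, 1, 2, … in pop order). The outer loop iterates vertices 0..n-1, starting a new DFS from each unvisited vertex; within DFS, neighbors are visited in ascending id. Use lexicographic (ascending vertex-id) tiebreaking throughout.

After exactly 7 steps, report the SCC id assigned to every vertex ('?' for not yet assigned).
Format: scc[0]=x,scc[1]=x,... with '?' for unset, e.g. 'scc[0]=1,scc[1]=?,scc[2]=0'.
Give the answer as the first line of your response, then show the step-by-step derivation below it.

scc[0]=0,scc[1]=1,scc[2]=2,scc[3]=3,scc[4]=3,scc[5]=4,scc[6]=?,scc[7]=?,scc[8]=2

step 1: low=(low[0]=0,low[1]=?,low[2]=?,low[3]=?,low[4]=?,low[5]=?,low[6]=?,low[7]=?,low[8]=?); scc=(scc[0]=0,scc[1]=?,scc[2]=?,scc[3]=?,scc[4]=?,scc[5]=?,scc[6]=?,scc[7]=?,scc[8]=?)
step 2: low=(low[0]=0,low[1]=1,low[2]=?,low[3]=?,low[4]=?,low[5]=?,low[6]=?,low[7]=?,low[8]=?); scc=(scc[0]=0,scc[1]=1,scc[2]=?,scc[3]=?,scc[4]=?,scc[5]=?,scc[6]=?,scc[7]=?,scc[8]=?)
step 3: low=(low[0]=0,low[1]=1,low[2]=2,low[3]=?,low[4]=?,low[5]=?,low[6]=?,low[7]=?,low[8]=2); scc=(scc[0]=0,scc[1]=1,scc[2]=?,scc[3]=?,scc[4]=?,scc[5]=?,scc[6]=?,scc[7]=?,scc[8]=?)
step 4: low=(low[0]=0,low[1]=1,low[2]=2,low[3]=?,low[4]=?,low[5]=?,low[6]=?,low[7]=?,low[8]=2); scc=(scc[0]=0,scc[1]=1,scc[2]=2,scc[3]=?,scc[4]=?,scc[5]=?,scc[6]=?,scc[7]=?,scc[8]=2)
step 5: low=(low[0]=0,low[1]=1,low[2]=2,low[3]=4,low[4]=4,low[5]=?,low[6]=?,low[7]=?,low[8]=2); scc=(scc[0]=0,scc[1]=1,scc[2]=2,scc[3]=?,scc[4]=?,scc[5]=?,scc[6]=?,scc[7]=?,scc[8]=2)
step 6: low=(low[0]=0,low[1]=1,low[2]=2,low[3]=4,low[4]=4,low[5]=?,low[6]=?,low[7]=?,low[8]=2); scc=(scc[0]=0,scc[1]=1,scc[2]=2,scc[3]=3,scc[4]=3,scc[5]=?,scc[6]=?,scc[7]=?,scc[8]=2)
step 7: low=(low[0]=0,low[1]=1,low[2]=2,low[3]=4,low[4]=4,low[5]=6,low[6]=?,low[7]=?,low[8]=2); scc=(scc[0]=0,scc[1]=1,scc[2]=2,scc[3]=3,scc[4]=3,scc[5]=4,scc[6]=?,scc[7]=?,scc[8]=2)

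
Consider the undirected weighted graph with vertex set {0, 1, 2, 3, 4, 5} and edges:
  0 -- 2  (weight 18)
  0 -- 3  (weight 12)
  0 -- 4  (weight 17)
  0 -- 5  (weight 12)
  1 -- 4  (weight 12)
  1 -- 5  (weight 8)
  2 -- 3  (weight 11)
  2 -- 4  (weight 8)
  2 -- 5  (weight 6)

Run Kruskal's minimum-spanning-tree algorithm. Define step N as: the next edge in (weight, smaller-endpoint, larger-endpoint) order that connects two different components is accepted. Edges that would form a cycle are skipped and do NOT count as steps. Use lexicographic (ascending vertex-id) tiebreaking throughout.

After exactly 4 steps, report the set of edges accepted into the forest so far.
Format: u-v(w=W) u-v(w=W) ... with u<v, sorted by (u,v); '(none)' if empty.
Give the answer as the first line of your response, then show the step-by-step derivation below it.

1-5(w=8) 2-3(w=11) 2-4(w=8) 2-5(w=6)

step 1: add edge 2-5 (w=6); MST = {2-5(w=6)}
step 2: add edge 1-5 (w=8); MST = {1-5(w=8) 2-5(w=6)}
step 3: add edge 2-4 (w=8); MST = {1-5(w=8) 2-4(w=8) 2-5(w=6)}
step 4: add edge 2-3 (w=11); MST = {1-5(w=8) 2-3(w=11) 2-4(w=8) 2-5(w=6)}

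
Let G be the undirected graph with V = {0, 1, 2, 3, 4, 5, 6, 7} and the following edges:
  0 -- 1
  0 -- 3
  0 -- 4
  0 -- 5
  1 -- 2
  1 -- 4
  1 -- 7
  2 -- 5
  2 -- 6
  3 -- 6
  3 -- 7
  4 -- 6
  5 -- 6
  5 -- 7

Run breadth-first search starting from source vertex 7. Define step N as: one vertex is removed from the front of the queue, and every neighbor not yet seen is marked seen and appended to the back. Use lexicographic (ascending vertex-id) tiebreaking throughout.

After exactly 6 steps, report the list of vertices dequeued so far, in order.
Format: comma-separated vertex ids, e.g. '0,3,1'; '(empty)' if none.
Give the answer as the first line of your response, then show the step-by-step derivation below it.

7,1,3,5,0,2

step 1: dequeue 7; queue=[1,3,5]; order=7
step 2: dequeue 1; queue=[3,5,0,2,4]; order=7,1
step 3: dequeue 3; queue=[5,0,2,4,6]; order=7,1,3
step 4: dequeue 5; queue=[0,2,4,6]; order=7,1,3,5
step 5: dequeue 0; queue=[2,4,6]; order=7,1,3,5,0
step 6: dequeue 2; queue=[4,6]; order=7,1,3,5,0,2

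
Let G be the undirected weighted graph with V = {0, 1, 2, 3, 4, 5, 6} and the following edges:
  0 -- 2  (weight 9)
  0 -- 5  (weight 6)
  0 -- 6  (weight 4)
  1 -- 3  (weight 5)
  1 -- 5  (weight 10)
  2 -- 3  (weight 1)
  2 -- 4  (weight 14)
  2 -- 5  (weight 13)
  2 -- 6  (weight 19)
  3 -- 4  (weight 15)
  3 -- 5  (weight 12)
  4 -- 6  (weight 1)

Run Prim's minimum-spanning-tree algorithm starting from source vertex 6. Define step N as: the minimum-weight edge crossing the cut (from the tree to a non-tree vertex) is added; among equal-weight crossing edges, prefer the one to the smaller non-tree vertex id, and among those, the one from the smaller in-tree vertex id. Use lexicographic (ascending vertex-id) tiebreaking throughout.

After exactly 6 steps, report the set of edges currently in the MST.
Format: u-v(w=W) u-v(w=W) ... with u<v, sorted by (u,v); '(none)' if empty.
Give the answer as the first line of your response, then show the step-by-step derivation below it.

0-2(w=9) 0-5(w=6) 0-6(w=4) 1-3(w=5) 2-3(w=1) 4-6(w=1)

step 1: add edge 4-6 (w=1); MST = {4-6(w=1)}
step 2: add edge 0-6 (w=4); MST = {0-6(w=4) 4-6(w=1)}
step 3: add edge 0-5 (w=6); MST = {0-5(w=6) 0-6(w=4) 4-6(w=1)}
step 4: add edge 0-2 (w=9); MST = {0-2(w=9) 0-5(w=6) 0-6(w=4) 4-6(w=1)}
step 5: add edge 2-3 (w=1); MST = {0-2(w=9) 0-5(w=6) 0-6(w=4) 2-3(w=1) 4-6(w=1)}
step 6: add edge 1-3 (w=5); MST = {0-2(w=9) 0-5(w=6) 0-6(w=4) 1-3(w=5) 2-3(w=1) 4-6(w=1)}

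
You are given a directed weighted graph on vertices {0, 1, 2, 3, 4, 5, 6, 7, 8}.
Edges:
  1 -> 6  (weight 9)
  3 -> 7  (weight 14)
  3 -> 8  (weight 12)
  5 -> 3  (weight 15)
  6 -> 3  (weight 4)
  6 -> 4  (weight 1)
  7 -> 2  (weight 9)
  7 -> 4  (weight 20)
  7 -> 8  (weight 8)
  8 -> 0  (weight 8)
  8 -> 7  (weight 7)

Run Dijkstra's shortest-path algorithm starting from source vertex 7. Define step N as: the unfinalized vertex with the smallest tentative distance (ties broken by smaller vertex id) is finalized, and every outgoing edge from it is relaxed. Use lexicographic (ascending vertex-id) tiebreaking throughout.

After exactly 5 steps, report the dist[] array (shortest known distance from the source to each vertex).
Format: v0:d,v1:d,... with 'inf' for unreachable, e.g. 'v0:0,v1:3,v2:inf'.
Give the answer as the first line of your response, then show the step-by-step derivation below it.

v0:16,v1:inf,v2:9,v3:inf,v4:20,v5:inf,v6:inf,v7:0,v8:8

step 1: dist = v0:inf,v1:inf,v2:9,v3:inf,v4:20,v5:inf,v6:inf,v7:0,v8:8
step 2: dist = v0:16,v1:inf,v2:9,v3:inf,v4:20,v5:inf,v6:inf,v7:0,v8:8
step 3: dist = v0:16,v1:inf,v2:9,v3:inf,v4:20,v5:inf,v6:inf,v7:0,v8:8
step 4: dist = v0:16,v1:inf,v2:9,v3:inf,v4:20,v5:inf,v6:inf,v7:0,v8:8
step 5: dist = v0:16,v1:inf,v2:9,v3:inf,v4:20,v5:inf,v6:inf,v7:0,v8:8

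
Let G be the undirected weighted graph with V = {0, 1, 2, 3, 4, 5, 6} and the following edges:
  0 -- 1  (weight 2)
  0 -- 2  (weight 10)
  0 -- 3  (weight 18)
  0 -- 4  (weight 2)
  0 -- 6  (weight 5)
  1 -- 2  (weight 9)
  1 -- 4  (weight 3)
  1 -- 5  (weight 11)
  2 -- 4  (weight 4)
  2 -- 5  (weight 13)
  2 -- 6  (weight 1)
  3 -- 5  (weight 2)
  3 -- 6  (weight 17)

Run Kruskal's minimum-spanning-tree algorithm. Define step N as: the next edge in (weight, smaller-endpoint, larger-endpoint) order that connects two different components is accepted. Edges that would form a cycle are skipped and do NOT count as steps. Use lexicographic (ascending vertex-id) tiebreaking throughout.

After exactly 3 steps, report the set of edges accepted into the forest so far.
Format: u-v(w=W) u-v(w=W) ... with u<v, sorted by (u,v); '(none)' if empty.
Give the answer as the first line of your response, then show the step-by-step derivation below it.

0-1(w=2) 0-4(w=2) 2-6(w=1)

step 1: add edge 2-6 (w=1); MST = {2-6(w=1)}
step 2: add edge 0-1 (w=2); MST = {0-1(w=2) 2-6(w=1)}
step 3: add edge 0-4 (w=2); MST = {0-1(w=2) 0-4(w=2) 2-6(w=1)}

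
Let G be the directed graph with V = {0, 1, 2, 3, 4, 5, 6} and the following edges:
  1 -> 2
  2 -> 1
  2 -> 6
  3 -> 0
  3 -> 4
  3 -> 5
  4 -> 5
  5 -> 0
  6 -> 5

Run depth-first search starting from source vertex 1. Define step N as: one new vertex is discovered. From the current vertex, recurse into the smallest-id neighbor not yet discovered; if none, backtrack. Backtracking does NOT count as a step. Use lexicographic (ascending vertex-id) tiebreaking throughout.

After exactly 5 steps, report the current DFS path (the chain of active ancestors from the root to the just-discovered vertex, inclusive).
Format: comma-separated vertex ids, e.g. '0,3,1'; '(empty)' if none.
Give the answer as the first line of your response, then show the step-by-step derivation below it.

1,2,6,5,0

step 1: discover 1; path=1; order=1
step 2: discover 2; path=1>2; order=1,2
step 3: discover 6; path=1>2>6; order=1,2,6
step 4: discover 5; path=1>2>6>5; order=1,2,6,5
step 5: discover 0; path=1>2>6>5>0; order=1,2,6,5,0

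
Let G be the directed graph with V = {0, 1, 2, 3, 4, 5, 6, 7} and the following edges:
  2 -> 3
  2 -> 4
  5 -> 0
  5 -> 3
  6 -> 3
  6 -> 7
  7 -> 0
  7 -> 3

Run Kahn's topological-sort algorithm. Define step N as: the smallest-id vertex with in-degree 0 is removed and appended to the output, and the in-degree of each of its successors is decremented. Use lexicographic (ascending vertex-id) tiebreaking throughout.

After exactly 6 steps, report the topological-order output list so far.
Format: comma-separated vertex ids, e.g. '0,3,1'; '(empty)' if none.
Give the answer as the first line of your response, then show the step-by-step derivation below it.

1,2,4,5,6,7

step 1: output 1; order=[1]; indeg=(2,0,0,4,1,0,0,1)
step 2: output 2; order=[1,2]; indeg=(2,0,0,3,0,0,0,1)
step 3: output 4; order=[1,2,4]; indeg=(2,0,0,3,0,0,0,1)
step 4: output 5; order=[1,2,4,5]; indeg=(1,0,0,2,0,0,0,1)
step 5: output 6; order=[1,2,4,5,6]; indeg=(1,0,0,1,0,0,0,0)
step 6: output 7; order=[1,2,4,5,6,7]; indeg=(0,0,0,0,0,0,0,0)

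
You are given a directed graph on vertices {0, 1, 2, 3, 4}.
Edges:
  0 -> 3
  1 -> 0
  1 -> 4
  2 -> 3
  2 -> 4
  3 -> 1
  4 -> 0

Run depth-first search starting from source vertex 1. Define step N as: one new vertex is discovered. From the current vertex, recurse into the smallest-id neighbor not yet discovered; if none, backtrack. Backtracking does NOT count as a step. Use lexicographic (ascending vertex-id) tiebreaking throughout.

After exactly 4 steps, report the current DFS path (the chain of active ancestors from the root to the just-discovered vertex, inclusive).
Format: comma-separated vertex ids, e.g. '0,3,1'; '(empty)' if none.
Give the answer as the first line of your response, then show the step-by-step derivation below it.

1,4

step 1: discover 1; path=1; order=1
step 2: discover 0; path=1>0; order=1,0
step 3: discover 3; path=1>0>3; order=1,0,3
step 4: discover 4; path=1>4; order=1,0,3,4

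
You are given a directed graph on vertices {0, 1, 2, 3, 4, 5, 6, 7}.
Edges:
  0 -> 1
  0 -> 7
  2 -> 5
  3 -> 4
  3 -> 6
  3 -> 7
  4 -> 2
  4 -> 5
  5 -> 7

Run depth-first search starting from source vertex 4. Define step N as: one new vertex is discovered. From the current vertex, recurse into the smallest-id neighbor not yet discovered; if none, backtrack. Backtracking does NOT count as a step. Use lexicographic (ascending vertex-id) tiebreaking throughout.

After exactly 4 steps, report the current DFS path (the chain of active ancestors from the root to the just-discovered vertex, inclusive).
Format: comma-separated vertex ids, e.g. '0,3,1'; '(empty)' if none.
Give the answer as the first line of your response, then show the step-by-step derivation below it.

4,2,5,7

step 1: discover 4; path=4; order=4
step 2: discover 2; path=4>2; order=4,2
step 3: discover 5; path=4>2>5; order=4,2,5
step 4: discover 7; path=4>2>5>7; order=4,2,5,7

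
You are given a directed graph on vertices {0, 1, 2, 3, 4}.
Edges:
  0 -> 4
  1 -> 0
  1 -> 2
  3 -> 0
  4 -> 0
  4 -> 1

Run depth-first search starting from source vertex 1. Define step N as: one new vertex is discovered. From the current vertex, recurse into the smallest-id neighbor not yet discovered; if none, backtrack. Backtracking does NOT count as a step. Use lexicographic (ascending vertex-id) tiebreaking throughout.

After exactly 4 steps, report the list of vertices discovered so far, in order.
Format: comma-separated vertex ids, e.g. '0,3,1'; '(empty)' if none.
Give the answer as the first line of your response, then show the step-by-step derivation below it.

1,0,4,2

step 1: discover 1; path=1; order=1
step 2: discover 0; path=1>0; order=1,0
step 3: discover 4; path=1>0>4; order=1,0,4
step 4: discover 2; path=1>2; order=1,0,4,2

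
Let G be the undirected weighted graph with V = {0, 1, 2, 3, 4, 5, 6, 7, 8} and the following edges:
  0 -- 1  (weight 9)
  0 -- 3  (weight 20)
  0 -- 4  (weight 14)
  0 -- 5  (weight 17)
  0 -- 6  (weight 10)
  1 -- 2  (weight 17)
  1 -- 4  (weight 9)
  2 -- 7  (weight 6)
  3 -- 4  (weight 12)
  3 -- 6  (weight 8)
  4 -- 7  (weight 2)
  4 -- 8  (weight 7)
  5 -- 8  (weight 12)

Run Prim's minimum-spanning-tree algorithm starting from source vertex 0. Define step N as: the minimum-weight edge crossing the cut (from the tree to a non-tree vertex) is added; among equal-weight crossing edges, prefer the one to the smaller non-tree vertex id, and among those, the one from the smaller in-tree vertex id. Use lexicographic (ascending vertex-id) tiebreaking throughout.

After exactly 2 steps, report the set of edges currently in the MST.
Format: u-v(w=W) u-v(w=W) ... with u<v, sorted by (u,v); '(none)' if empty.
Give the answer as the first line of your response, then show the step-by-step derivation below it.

0-1(w=9) 1-4(w=9)

step 1: add edge 0-1 (w=9); MST = {0-1(w=9)}
step 2: add edge 1-4 (w=9); MST = {0-1(w=9) 1-4(w=9)}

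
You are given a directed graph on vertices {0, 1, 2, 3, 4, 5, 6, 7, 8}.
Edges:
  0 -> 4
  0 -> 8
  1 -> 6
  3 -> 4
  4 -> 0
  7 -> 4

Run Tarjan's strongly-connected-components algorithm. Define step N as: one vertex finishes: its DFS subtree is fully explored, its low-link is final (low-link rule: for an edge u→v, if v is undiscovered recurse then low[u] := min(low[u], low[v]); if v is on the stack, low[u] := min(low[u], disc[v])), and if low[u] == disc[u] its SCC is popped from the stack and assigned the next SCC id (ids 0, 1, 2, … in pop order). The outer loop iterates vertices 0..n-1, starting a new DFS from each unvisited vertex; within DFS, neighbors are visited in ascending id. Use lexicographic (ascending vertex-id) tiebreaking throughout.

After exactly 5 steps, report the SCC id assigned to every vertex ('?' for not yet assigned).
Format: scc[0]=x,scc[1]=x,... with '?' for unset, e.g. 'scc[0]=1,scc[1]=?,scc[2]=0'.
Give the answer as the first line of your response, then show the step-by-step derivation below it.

scc[0]=1,scc[1]=3,scc[2]=?,scc[3]=?,scc[4]=1,scc[5]=?,scc[6]=2,scc[7]=?,scc[8]=0

step 1: low=(low[0]=0,low[1]=?,low[2]=?,low[3]=?,low[4]=0,low[5]=?,low[6]=?,low[7]=?,low[8]=?); scc=(scc[0]=?,scc[1]=?,scc[2]=?,scc[3]=?,scc[4]=?,scc[5]=?,scc[6]=?,scc[7]=?,scc[8]=?)
step 2: low=(low[0]=0,low[1]=?,low[2]=?,low[3]=?,low[4]=0,low[5]=?,low[6]=?,low[7]=?,low[8]=2); scc=(scc[0]=?,scc[1]=?,scc[2]=?,scc[3]=?,scc[4]=?,scc[5]=?,scc[6]=?,scc[7]=?,scc[8]=0)
step 3: low=(low[0]=0,low[1]=?,low[2]=?,low[3]=?,low[4]=0,low[5]=?,low[6]=?,low[7]=?,low[8]=2); scc=(scc[0]=1,scc[1]=?,scc[2]=?,scc[3]=?,scc[4]=1,scc[5]=?,scc[6]=?,scc[7]=?,scc[8]=0)
step 4: low=(low[0]=0,low[1]=3,low[2]=?,low[3]=?,low[4]=0,low[5]=?,low[6]=4,low[7]=?,low[8]=2); scc=(scc[0]=1,scc[1]=?,scc[2]=?,scc[3]=?,scc[4]=1,scc[5]=?,scc[6]=2,scc[7]=?,scc[8]=0)
step 5: low=(low[0]=0,low[1]=3,low[2]=?,low[3]=?,low[4]=0,low[5]=?,low[6]=4,low[7]=?,low[8]=2); scc=(scc[0]=1,scc[1]=3,scc[2]=?,scc[3]=?,scc[4]=1,scc[5]=?,scc[6]=2,scc[7]=?,scc[8]=0)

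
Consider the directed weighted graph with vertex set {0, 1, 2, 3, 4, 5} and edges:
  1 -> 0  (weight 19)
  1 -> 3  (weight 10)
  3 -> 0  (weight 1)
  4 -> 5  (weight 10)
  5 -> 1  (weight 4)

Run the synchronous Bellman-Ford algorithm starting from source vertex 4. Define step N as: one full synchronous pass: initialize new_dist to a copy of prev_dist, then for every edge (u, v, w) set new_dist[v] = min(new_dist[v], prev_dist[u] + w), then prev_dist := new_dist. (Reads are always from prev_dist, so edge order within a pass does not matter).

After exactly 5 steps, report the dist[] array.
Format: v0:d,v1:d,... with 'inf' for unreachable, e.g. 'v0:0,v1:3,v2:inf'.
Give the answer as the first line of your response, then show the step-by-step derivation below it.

v0:25,v1:14,v2:inf,v3:24,v4:0,v5:10

step 1: dist = v0:inf,v1:inf,v2:inf,v3:inf,v4:0,v5:10
step 2: dist = v0:inf,v1:14,v2:inf,v3:inf,v4:0,v5:10
step 3: dist = v0:33,v1:14,v2:inf,v3:24,v4:0,v5:10
step 4: dist = v0:25,v1:14,v2:inf,v3:24,v4:0,v5:10
step 5: dist = v0:25,v1:14,v2:inf,v3:24,v4:0,v5:10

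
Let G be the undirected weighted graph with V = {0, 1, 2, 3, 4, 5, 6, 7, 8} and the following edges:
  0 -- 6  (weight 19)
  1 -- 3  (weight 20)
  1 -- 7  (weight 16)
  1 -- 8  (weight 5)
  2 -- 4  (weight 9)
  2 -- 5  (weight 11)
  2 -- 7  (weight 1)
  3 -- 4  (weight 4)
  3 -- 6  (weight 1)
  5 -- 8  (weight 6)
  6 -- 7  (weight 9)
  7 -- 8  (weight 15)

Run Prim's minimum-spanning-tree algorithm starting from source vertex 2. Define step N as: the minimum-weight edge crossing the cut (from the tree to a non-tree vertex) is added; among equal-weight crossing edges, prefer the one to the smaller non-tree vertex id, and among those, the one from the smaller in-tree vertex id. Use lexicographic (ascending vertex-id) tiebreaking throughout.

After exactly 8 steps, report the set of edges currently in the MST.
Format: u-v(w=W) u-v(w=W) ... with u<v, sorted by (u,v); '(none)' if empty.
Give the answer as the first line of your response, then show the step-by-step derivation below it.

0-6(w=19) 1-8(w=5) 2-4(w=9) 2-5(w=11) 2-7(w=1) 3-4(w=4) 3-6(w=1) 5-8(w=6)

step 1: add edge 2-7 (w=1); MST = {2-7(w=1)}
step 2: add edge 2-4 (w=9); MST = {2-4(w=9) 2-7(w=1)}
step 3: add edge 3-4 (w=4); MST = {2-4(w=9) 2-7(w=1) 3-4(w=4)}
step 4: add edge 3-6 (w=1); MST = {2-4(w=9) 2-7(w=1) 3-4(w=4) 3-6(w=1)}
step 5: add edge 2-5 (w=11); MST = {2-4(w=9) 2-5(w=11) 2-7(w=1) 3-4(w=4) 3-6(w=1)}
step 6: add edge 5-8 (w=6); MST = {2-4(w=9) 2-5(w=11) 2-7(w=1) 3-4(w=4) 3-6(w=1) 5-8(w=6)}
step 7: add edge 1-8 (w=5); MST = {1-8(w=5) 2-4(w=9) 2-5(w=11) 2-7(w=1) 3-4(w=4) 3-6(w=1) 5-8(w=6)}
step 8: add edge 0-6 (w=19); MST = {0-6(w=19) 1-8(w=5) 2-4(w=9) 2-5(w=11) 2-7(w=1) 3-4(w=4) 3-6(w=1) 5-8(w=6)}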